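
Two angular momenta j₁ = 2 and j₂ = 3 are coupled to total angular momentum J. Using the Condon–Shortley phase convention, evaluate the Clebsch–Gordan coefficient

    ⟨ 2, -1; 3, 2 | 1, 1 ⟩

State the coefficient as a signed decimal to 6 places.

−√(2/7) ≈ -0.534522

√[3·4!0!2!/7! · 1!3!5!1!2!0!] = √(288/7)
  +(−1)^3/∏(3,1,0,2,0,0)! = -1/12  (running -1/12)
⟨..|..⟩ = √(288/7)·(-1/12) = -0.534522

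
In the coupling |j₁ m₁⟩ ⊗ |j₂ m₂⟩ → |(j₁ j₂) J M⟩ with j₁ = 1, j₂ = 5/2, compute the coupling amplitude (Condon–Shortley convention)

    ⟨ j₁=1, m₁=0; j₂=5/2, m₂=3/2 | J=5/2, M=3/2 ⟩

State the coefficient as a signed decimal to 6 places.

-0.507093

j₁+j₂−J=1  J+j₁−j₂=1  J−j₁+j₂=4  j₁+j₂+J+1=7
(j₁±m₁, j₂±m₂, J±M) = (1,1,4,1,4,1)
P² = 576/35
sum k=0..1:
  [0] +1/24 = 1/24
  [1] −1/6 = -1/6
S = -1/8
C² = P²·S² = 9/35 ; C = -0.507093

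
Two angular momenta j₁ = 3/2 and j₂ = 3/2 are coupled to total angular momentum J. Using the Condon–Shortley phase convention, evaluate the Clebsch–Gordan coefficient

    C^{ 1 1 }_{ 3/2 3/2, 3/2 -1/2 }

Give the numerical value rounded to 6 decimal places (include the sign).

+√(3/10) = +0.547723

√[3·2!1!1!/5! · 3!0!1!2!2!0!] = √(6/5)
  +(−1)^0/∏(0,2,0,1,1,0)! = 1/2  (running 1/2)
⟨..|..⟩ = √(6/5)·(1/2) = +0.547723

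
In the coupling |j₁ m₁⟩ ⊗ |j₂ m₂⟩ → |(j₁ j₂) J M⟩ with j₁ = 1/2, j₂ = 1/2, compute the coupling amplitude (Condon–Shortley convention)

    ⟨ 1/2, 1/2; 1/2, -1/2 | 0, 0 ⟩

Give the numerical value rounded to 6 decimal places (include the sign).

j₁+j₂−J=1  J+j₁−j₂=0  J−j₁+j₂=0  j₁+j₂+J+1=2
(j₁±m₁, j₂±m₂, J±M) = (1,0,0,1,0,0)
P² = 1/2
sum k=0..0:
  [0] +1/1 = 1
S = 1
C² = P²·S² = 1/2 ; C = +0.707107

+0.707107  (= +√(1/2))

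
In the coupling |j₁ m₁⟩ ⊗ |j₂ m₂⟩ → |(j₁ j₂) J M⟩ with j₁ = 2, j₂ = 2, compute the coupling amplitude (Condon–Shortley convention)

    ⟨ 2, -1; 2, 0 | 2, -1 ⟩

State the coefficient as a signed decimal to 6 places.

√[5·2!2!2!/7! · 1!3!2!2!1!3!] = √(8/7)
  +(−1)^1/∏(1,1,2,1,0,1)! = -1/2  (running -1/2)
  +(−1)^2/∏(2,0,1,0,1,2)! = 1/4  (running -1/4)
⟨..|..⟩ = √(8/7)·(-1/4) = -0.267261

−√(1/14) = -0.267261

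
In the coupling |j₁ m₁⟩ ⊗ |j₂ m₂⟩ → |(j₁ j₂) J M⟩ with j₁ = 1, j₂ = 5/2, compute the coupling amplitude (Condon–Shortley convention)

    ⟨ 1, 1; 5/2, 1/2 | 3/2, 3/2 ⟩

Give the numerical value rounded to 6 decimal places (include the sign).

+√(1/15) ≈ +0.258199

triangle: 2!·0!·3!/6! = 12/720
(j±m)!: 2!·0!·3!·2!·3!·0! = 144
prefactor² = (2J+1)·Δ·N² = 48/5
  k=0: +1/(0!·2!·0!·3!·0!·0!) = 1/12
Σ = 1/12  ⇒  CG² = 48/5·1/12² = 1/15
CG = +√(1/15) = +0.258199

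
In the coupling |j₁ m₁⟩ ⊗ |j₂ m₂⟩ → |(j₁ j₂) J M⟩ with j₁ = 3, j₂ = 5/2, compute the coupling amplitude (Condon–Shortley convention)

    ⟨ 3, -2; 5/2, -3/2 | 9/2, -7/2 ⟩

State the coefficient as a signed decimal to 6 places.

-0.100504  (= −√(1/99))

j₁+j₂−J=1  J+j₁−j₂=5  J−j₁+j₂=4  j₁+j₂+J+1=11
(j₁±m₁, j₂±m₂, J±M) = (1,5,1,4,1,8)
P² = 921600/11
sum k=0..1:
  [0] +1/720 = 1/720
  [1] −1/576 = -1/576
S = -1/2880
C² = P²·S² = 1/99 ; C = -0.100504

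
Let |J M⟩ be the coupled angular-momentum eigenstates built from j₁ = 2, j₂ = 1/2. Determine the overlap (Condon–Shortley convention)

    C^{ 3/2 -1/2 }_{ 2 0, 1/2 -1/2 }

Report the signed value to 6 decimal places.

+√(2/5) ≈ +0.632456

triangle: 1!*3!*0!/5! = 6/120
(j±m)!: 2!*2!*0!*1!*1!*2! = 8
prefactor² = (2J+1)*Δ*N² = 8/5
  k=0: +1/(0!*1!*2!*0!*1!*0!) = 1/2
Σ = 1/2  ⇒  CG² = 8/5*1/2² = 2/5
CG = +√(2/5) = +0.632456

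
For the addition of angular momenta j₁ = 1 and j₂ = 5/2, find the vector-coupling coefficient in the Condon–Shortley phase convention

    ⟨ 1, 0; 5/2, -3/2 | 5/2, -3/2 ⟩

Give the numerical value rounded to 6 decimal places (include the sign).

triangle: 1!·1!·4!/7! = 24/5040
(j±m)!: 1!·1!·1!·4!·1!·4! = 576
prefactor² = (2J+1)·Δ·N² = 576/35
  k=0: +1/(0!·1!·1!·1!·0!·3!) = 1/6
  k=1: −1/(1!·0!·0!·0!·1!·4!) = -1/24
Σ = 1/8  ⇒  CG² = 576/35·1/8² = 9/35
CG = +√(9/35) = +0.507093

+√(9/35) = +0.507093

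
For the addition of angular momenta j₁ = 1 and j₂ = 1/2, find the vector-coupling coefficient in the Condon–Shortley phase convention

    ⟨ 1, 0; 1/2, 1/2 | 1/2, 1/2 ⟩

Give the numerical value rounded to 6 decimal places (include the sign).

√[2·1!1!0!/3! · 1!1!1!0!1!0!] = √(1/3)
  +(−1)^1/∏(1,0,0,0,1,0)! = -1  (running -1)
⟨..|..⟩ = √(1/3)·(-1) = -0.577350

−√(1/3) ≈ -0.577350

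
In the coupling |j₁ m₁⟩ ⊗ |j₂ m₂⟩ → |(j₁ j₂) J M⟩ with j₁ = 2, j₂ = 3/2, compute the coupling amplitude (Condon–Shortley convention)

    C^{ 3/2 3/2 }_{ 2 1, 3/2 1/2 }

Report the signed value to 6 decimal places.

√[4·2!2!1!/6! · 3!1!2!1!3!0!] = √(8/5)
  +(−1)^1/∏(1,1,0,1,2,0)! = -1/2  (running -1/2)
⟨..|..⟩ = √(8/5)·(-1/2) = -0.632456

−√(2/5) = -0.632456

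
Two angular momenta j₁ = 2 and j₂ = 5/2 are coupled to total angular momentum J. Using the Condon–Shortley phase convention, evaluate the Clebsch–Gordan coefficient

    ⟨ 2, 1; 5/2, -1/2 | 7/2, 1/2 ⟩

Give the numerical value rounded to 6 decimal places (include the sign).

√[8·1!3!4!/9! · 3!1!2!3!4!3!] = √(1152/35)
  +(−1)^0/∏(0,1,1,2,2,2)! = 1/8  (running 1/8)
  +(−1)^1/∏(1,0,0,1,3,3)! = -1/36  (running 7/72)
⟨..|..⟩ = √(1152/35)·(7/72) = +0.557773

+√(14/45) = +0.557773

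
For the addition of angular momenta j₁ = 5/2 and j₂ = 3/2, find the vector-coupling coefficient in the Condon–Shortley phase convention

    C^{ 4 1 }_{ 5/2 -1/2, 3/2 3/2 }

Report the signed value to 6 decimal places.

√[9·0!5!3!/9! · 2!3!3!0!5!3!] = √(6480/7)
  +(−1)^0/∏(0,0,3,3,2,0)! = 1/72  (running 1/72)
⟨..|..⟩ = √(6480/7)·(1/72) = +0.422577

+√(5/28) ≈ +0.422577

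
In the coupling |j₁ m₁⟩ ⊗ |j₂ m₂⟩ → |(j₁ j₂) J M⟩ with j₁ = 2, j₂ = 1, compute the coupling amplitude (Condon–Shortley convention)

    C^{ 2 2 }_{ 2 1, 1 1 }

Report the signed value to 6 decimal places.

-0.577350  (= −√(1/3))

√[5·1!3!1!/6! · 3!1!2!0!4!0!] = √(12)
  +(−1)^1/∏(1,0,0,1,3,0)! = -1/6  (running -1/6)
⟨..|..⟩ = √(12)·(-1/6) = -0.577350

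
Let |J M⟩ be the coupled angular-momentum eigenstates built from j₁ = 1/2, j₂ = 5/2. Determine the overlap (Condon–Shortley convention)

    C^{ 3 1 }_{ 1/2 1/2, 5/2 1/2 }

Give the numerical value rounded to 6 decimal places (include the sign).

√[7·0!1!5!/7! · 1!0!3!2!4!2!] = √(96)
  +(−1)^0/∏(0,0,0,3,1,2)! = 1/12  (running 1/12)
⟨..|..⟩ = √(96)·(1/12) = +0.816497

+0.816497  (= +√(2/3))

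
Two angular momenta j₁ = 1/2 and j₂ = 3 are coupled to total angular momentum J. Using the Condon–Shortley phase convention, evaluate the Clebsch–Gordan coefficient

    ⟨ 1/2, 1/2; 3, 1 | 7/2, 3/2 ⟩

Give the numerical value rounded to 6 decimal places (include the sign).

+√(5/7) ≈ +0.845154

triangle: 0!×1!×6!/8! = 720/40320
(j±m)!: 1!×0!×4!×2!×5!×2! = 11520
prefactor² = (2J+1)×Δ×N² = 11520/7
  k=0: +1/(0!×0!×0!×4!×1!×2!) = 1/48
Σ = 1/48  ⇒  CG² = 11520/7×1/48² = 5/7
CG = +√(5/7) = +0.845154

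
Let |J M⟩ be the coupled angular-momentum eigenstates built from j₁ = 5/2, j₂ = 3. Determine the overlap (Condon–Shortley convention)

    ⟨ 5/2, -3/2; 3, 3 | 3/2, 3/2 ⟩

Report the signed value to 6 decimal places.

j₁+j₂−J=4  J+j₁−j₂=1  J−j₁+j₂=2  j₁+j₂+J+1=8
(j₁±m₁, j₂±m₂, J±M) = (1,4,6,0,3,0)
P² = 3456/7
sum k=4..4:
  [4] +1/48 = 1/48
S = 1/48
C² = P²·S² = 3/14 ; C = +0.462910

+0.462910  (= +√(3/14))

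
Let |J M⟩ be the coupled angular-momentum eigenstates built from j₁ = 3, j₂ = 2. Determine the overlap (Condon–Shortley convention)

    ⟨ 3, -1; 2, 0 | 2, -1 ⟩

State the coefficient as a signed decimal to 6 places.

+√(1/7) = +0.377964

j₁+j₂−J=3  J+j₁−j₂=3  J−j₁+j₂=1  j₁+j₂+J+1=8
(j₁±m₁, j₂±m₂, J±M) = (2,4,2,2,1,3)
P² = 36/7
sum k=1..2:
  [1] −1/12 = -1/12
  [2] +1/4 = 1/4
S = 1/6
C² = P²·S² = 1/7 ; C = +0.377964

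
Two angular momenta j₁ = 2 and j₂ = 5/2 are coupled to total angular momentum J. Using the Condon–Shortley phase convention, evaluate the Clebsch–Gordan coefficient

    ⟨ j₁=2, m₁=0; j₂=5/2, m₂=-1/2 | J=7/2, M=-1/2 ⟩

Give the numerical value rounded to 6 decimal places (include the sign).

+0.195180

√[8·1!3!4!/9! · 2!2!2!3!3!4!] = √(768/35)
  +(−1)^0/∏(0,1,2,2,1,2)! = 1/8  (running 1/8)
  +(−1)^1/∏(1,0,1,1,2,3)! = -1/12  (running 1/24)
⟨..|..⟩ = √(768/35)·(1/24) = +0.195180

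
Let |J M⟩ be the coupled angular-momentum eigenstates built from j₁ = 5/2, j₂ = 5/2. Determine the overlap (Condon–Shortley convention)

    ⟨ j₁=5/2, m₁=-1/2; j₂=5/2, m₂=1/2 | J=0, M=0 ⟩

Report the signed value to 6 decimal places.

-0.408248

√[1·5!0!0!/6! · 2!3!3!2!0!0!] = √(24)
  +(−1)^3/∏(3,2,0,0,0,0)! = -1/12  (running -1/12)
⟨..|..⟩ = √(24)·(-1/12) = -0.408248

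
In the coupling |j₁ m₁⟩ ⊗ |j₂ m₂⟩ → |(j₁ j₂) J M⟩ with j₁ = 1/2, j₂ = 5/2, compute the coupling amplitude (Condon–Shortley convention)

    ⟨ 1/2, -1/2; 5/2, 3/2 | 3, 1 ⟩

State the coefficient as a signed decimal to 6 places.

+√(1/3) = +0.577350

triangle: 0!*1!*5!/7! = 120/5040
(j±m)!: 0!*1!*4!*1!*4!*2! = 1152
prefactor² = (2J+1)*Δ*N² = 192
  k=0: +1/(0!*0!*1!*4!*0!*1!) = 1/24
Σ = 1/24  ⇒  CG² = 192*1/24² = 1/3
CG = +√(1/3) = +0.577350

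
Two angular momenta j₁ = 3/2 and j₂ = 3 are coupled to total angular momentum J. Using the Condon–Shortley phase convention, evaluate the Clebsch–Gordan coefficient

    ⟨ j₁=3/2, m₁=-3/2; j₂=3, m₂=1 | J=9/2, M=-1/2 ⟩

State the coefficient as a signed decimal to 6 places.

+0.345033

j₁+j₂−J=0  J+j₁−j₂=3  J−j₁+j₂=6  j₁+j₂+J+1=10
(j₁±m₁, j₂±m₂, J±M) = (0,3,4,2,4,5)
P² = 69120/7
sum k=0..0:
  [0] +1/288 = 1/288
S = 1/288
C² = P²·S² = 5/42 ; C = +0.345033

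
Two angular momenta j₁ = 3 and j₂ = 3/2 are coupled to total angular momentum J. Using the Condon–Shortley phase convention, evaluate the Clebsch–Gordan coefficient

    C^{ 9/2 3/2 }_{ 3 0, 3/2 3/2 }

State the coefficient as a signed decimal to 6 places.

+√(5/21) ≈ +0.487950

j₁+j₂−J=0  J+j₁−j₂=6  J−j₁+j₂=3  j₁+j₂+J+1=10
(j₁±m₁, j₂±m₂, J±M) = (3,3,3,0,6,3)
P² = 77760/7
sum k=0..0:
  [0] +1/216 = 1/216
S = 1/216
C² = P²·S² = 5/21 ; C = +0.487950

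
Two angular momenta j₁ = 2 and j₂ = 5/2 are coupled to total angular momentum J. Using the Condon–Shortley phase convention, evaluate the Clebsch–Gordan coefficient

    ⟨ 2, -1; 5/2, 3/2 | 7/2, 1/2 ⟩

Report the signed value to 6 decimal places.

-0.619780  (= −√(121/315))

triangle: 1!*3!*4!/9! = 144/362880
(j±m)!: 1!*3!*4!*1!*4!*3! = 20736
prefactor² = (2J+1)*Δ*N² = 2304/35
  k=0: +1/(0!*1!*3!*4!*0!*0!) = 1/144
  k=1: −1/(1!*0!*2!*3!*1!*1!) = -1/12
Σ = -11/144  ⇒  CG² = 2304/35*(-11/144)² = 121/315
CG = −√(121/315) = -0.619780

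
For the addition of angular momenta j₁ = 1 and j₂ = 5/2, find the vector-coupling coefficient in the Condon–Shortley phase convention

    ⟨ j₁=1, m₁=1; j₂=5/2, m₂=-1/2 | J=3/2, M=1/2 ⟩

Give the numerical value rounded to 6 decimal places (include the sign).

+√(1/5) = +0.447214

√[4·2!0!3!/6! · 2!0!2!3!2!1!] = √(16/5)
  +(−1)^0/∏(0,2,0,2,0,1)! = 1/4  (running 1/4)
⟨..|..⟩ = √(16/5)·(1/4) = +0.447214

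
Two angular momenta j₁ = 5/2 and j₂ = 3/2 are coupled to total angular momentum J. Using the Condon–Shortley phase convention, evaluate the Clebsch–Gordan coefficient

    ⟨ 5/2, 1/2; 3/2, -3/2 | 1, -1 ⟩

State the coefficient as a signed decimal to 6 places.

j₁+j₂−J=3  J+j₁−j₂=2  J−j₁+j₂=0  j₁+j₂+J+1=6
(j₁±m₁, j₂±m₂, J±M) = (3,2,0,3,0,2)
P² = 36/5
sum k=0..0:
  [0] +1/12 = 1/12
S = 1/12
C² = P²·S² = 1/20 ; C = +0.223607

+0.223607  (= +√(1/20))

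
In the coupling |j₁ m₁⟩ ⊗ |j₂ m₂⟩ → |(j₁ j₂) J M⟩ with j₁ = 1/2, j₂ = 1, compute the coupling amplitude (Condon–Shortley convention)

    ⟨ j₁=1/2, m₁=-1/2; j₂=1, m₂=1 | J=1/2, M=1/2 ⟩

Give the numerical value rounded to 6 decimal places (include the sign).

-0.816497  (= −√(2/3))

triangle: 1!*0!*1!/3! = 1/6
(j±m)!: 0!*1!*2!*0!*1!*0! = 2
prefactor² = (2J+1)*Δ*N² = 2/3
  k=1: −1/(1!*0!*0!*1!*0!*0!) = -1
Σ = -1  ⇒  CG² = 2/3*(-1)² = 2/3
CG = −√(2/3) = -0.816497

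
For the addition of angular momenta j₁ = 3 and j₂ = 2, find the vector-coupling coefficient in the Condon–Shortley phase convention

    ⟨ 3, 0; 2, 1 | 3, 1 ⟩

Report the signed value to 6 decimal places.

−√(1/30) ≈ -0.182574

√[7·2!4!2!/9! · 3!3!3!1!4!2!] = √(96/5)
  +(−1)^1/∏(1,1,2,2,2,0)! = -1/8  (running -1/8)
  +(−1)^2/∏(2,0,1,1,3,1)! = 1/12  (running -1/24)
⟨..|..⟩ = √(96/5)·(-1/24) = -0.182574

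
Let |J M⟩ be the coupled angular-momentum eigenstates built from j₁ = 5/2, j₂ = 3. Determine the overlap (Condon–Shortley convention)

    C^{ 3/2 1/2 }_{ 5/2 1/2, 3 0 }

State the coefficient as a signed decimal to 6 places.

+√(4/35) = +0.338062

triangle: 4!·1!·2!/8! = 48/40320
(j±m)!: 3!·2!·3!·3!·2!·1! = 864
prefactor² = (2J+1)·Δ·N² = 144/35
  k=1: −1/(1!·3!·1!·2!·0!·0!) = -1/12
  k=2: +1/(2!·2!·0!·1!·1!·1!) = 1/4
Σ = 1/6  ⇒  CG² = 144/35·1/6² = 4/35
CG = +√(4/35) = +0.338062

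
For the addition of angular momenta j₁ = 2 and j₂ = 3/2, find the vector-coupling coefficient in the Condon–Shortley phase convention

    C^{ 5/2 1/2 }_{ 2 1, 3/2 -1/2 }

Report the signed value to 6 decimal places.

+√(5/14) = +0.597614

√[6·1!3!2!/7! · 3!1!1!2!3!2!] = √(72/35)
  +(−1)^0/∏(0,1,1,1,2,1)! = 1/2  (running 1/2)
  +(−1)^1/∏(1,0,0,0,3,2)! = -1/12  (running 5/12)
⟨..|..⟩ = √(72/35)·(5/12) = +0.597614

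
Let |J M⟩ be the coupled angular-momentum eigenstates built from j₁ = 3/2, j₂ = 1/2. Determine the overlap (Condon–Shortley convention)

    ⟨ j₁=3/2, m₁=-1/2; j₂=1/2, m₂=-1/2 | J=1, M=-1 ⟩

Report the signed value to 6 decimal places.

triangle: 1!×2!×0!/4! = 2/24
(j±m)!: 1!×2!×0!×1!×0!×2! = 4
prefactor² = (2J+1)×Δ×N² = 1
  k=0: +1/(0!×1!×2!×0!×0!×0!) = 1/2
Σ = 1/2  ⇒  CG² = 1×1/2² = 1/4
CG = +√(1/4) = +0.500000

+0.500000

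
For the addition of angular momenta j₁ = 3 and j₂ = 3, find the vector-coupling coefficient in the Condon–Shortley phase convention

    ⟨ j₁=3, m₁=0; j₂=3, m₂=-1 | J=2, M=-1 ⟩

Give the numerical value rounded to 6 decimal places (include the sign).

+0.154303

j₁+j₂−J=4  J+j₁−j₂=2  J−j₁+j₂=2  j₁+j₂+J+1=9
(j₁±m₁, j₂±m₂, J±M) = (3,3,2,4,1,3)
P² = 96/7
sum k=1..2:
  [1] −1/12 = -1/12
  [2] +1/8 = 1/8
S = 1/24
C² = P²·S² = 1/42 ; C = +0.154303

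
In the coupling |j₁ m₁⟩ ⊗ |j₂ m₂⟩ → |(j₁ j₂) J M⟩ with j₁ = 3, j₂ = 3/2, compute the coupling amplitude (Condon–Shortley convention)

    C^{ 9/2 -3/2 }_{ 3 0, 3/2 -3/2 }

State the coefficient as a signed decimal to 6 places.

j₁+j₂−J=0  J+j₁−j₂=6  J−j₁+j₂=3  j₁+j₂+J+1=10
(j₁±m₁, j₂±m₂, J±M) = (3,3,0,3,3,6)
P² = 77760/7
sum k=0..0:
  [0] +1/216 = 1/216
S = 1/216
C² = P²·S² = 5/21 ; C = +0.487950

+0.487950  (= +√(5/21))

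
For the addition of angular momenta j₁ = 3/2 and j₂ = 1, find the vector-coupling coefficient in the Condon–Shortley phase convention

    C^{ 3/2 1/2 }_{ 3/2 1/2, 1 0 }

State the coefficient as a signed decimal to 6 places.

+0.258199

j₁+j₂−J=1  J+j₁−j₂=2  J−j₁+j₂=1  j₁+j₂+J+1=5
(j₁±m₁, j₂±m₂, J±M) = (2,1,1,1,2,1)
P² = 4/15
sum k=0..1:
  [0] +1/1 = 1
  [1] −1/2 = -1/2
S = 1/2
C² = P²·S² = 1/15 ; C = +0.258199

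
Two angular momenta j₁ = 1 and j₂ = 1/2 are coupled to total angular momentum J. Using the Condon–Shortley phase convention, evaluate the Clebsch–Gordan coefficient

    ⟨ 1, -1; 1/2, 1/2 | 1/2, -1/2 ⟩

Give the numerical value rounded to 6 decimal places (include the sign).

-0.816497

√[2·1!1!0!/3! · 0!2!1!0!0!1!] = √(2/3)
  +(−1)^1/∏(1,0,1,0,0,0)! = -1  (running -1)
⟨..|..⟩ = √(2/3)·(-1) = -0.816497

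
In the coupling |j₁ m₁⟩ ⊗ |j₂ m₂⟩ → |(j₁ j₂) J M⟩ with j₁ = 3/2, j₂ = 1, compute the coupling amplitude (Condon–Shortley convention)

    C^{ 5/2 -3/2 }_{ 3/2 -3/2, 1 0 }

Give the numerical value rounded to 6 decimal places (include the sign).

√[6·0!3!2!/6! · 0!3!1!1!1!4!] = √(72/5)
  +(−1)^0/∏(0,0,3,1,0,1)! = 1/6  (running 1/6)
⟨..|..⟩ = √(72/5)·(1/6) = +0.632456

+√(2/5) ≈ +0.632456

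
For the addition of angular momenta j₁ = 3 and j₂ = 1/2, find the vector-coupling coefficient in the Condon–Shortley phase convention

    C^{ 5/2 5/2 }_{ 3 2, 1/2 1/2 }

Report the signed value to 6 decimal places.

-0.377964  (= −√(1/7))

j₁+j₂−J=1  J+j₁−j₂=5  J−j₁+j₂=0  j₁+j₂+J+1=7
(j₁±m₁, j₂±m₂, J±M) = (5,1,1,0,5,0)
P² = 14400/7
sum k=1..1:
  [1] −1/120 = -1/120
S = -1/120
C² = P²·S² = 1/7 ; C = -0.377964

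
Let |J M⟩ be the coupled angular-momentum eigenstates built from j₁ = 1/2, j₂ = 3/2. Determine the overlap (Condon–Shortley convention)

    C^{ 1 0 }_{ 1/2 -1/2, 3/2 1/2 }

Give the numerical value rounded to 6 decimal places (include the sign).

triangle: 1!×0!×2!/4! = 2/24
(j±m)!: 0!×1!×2!×1!×1!×1! = 2
prefactor² = (2J+1)×Δ×N² = 1/2
  k=1: −1/(1!×0!×0!×1!×0!×1!) = -1
Σ = -1  ⇒  CG² = 1/2×(-1)² = 1/2
CG = −√(1/2) = -0.707107

-0.707107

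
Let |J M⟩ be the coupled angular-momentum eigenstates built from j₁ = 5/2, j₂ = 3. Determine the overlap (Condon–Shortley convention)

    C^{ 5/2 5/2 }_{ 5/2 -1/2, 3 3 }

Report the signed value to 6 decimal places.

√[6·3!2!3!/9! · 2!3!6!0!5!0!] = √(8640/7)
  +(−1)^3/∏(3,0,0,3,2,0)! = -1/72  (running -1/72)
⟨..|..⟩ = √(8640/7)·(-1/72) = -0.487950

−√(5/21) ≈ -0.487950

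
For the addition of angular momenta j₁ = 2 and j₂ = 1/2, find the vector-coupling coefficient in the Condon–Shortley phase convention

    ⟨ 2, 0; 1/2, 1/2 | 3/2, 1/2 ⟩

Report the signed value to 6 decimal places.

−√(2/5) = -0.632456

triangle: 1!·3!·0!/5! = 6/120
(j±m)!: 2!·2!·1!·0!·2!·1! = 8
prefactor² = (2J+1)·Δ·N² = 8/5
  k=1: −1/(1!·0!·1!·0!·2!·0!) = -1/2
Σ = -1/2  ⇒  CG² = 8/5·(-1/2)² = 2/5
CG = −√(2/5) = -0.632456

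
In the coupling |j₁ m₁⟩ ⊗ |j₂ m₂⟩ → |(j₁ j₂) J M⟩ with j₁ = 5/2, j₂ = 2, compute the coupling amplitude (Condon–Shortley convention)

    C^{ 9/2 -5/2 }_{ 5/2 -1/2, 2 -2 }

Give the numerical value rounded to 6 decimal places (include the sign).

j₁+j₂−J=0  J+j₁−j₂=5  J−j₁+j₂=4  j₁+j₂+J+1=10
(j₁±m₁, j₂±m₂, J±M) = (2,3,0,4,2,7)
P² = 23040
sum k=0..0:
  [0] +1/288 = 1/288
S = 1/288
C² = P²·S² = 5/18 ; C = +0.527046

+√(5/18) ≈ +0.527046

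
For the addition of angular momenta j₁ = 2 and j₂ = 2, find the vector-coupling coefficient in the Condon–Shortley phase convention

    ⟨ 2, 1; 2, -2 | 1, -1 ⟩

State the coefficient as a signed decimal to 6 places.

+0.447214  (= +√(1/5))

j₁+j₂−J=3  J+j₁−j₂=1  J−j₁+j₂=1  j₁+j₂+J+1=6
(j₁±m₁, j₂±m₂, J±M) = (3,1,0,4,0,2)
P² = 36/5
sum k=0..0:
  [0] +1/6 = 1/6
S = 1/6
C² = P²·S² = 1/5 ; C = +0.447214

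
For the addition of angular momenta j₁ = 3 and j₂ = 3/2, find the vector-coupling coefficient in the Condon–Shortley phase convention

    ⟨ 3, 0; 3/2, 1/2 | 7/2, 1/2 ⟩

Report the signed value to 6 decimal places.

j₁+j₂−J=1  J+j₁−j₂=5  J−j₁+j₂=2  j₁+j₂+J+1=9
(j₁±m₁, j₂±m₂, J±M) = (3,3,2,1,4,3)
P² = 384/7
sum k=0..1:
  [0] +1/24 = 1/24
  [1] −1/12 = -1/12
S = -1/24
C² = P²·S² = 2/21 ; C = -0.308607

−√(2/21) = -0.308607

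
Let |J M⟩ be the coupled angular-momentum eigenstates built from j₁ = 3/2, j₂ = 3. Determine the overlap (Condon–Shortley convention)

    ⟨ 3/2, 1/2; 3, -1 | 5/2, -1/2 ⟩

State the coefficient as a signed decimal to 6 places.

−√(1/70) = -0.119523

j₁+j₂−J=2  J+j₁−j₂=1  J−j₁+j₂=4  j₁+j₂+J+1=8
(j₁±m₁, j₂±m₂, J±M) = (2,1,2,4,2,3)
P² = 288/35
sum k=0..1:
  [0] +1/8 = 1/8
  [1] −1/6 = -1/6
S = -1/24
C² = P²·S² = 1/70 ; C = -0.119523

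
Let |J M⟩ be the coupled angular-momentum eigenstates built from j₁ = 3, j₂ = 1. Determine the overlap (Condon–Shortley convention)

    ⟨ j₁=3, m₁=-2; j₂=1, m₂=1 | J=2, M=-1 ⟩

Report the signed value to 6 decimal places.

triangle: 2!·4!·0!/7! = 48/5040
(j±m)!: 1!·5!·2!·0!·1!·3! = 1440
prefactor² = (2J+1)·Δ·N² = 480/7
  k=2: +1/(2!·0!·3!·0!·1!·0!) = 1/12
Σ = 1/12  ⇒  CG² = 480/7·1/12² = 10/21
CG = +√(10/21) = +0.690066

+√(10/21) = +0.690066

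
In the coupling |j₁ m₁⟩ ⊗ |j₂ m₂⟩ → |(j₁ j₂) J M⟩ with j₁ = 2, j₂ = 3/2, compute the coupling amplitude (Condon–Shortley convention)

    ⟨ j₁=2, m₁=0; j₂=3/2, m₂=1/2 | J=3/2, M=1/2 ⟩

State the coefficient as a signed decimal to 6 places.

-0.447214

j₁+j₂−J=2  J+j₁−j₂=2  J−j₁+j₂=1  j₁+j₂+J+1=6
(j₁±m₁, j₂±m₂, J±M) = (2,2,2,1,2,1)
P² = 16/45
sum k=1..2:
  [1] −1/1 = -1
  [2] +1/4 = 1/4
S = -3/4
C² = P²·S² = 1/5 ; C = -0.447214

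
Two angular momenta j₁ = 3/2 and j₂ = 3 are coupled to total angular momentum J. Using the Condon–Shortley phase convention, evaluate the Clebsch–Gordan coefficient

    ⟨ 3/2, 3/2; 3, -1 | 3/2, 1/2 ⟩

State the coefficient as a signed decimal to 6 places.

j₁+j₂−J=3  J+j₁−j₂=0  J−j₁+j₂=3  j₁+j₂+J+1=7
(j₁±m₁, j₂±m₂, J±M) = (3,0,2,4,2,1)
P² = 576/35
sum k=0..0:
  [0] +1/12 = 1/12
S = 1/12
C² = P²·S² = 4/35 ; C = +0.338062

+√(4/35) ≈ +0.338062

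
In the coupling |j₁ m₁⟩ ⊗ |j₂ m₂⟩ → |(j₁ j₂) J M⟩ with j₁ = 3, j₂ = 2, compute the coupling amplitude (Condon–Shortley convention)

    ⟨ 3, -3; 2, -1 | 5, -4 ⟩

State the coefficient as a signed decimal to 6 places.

triangle: 0!×6!×4!/11! = 17280/39916800
(j±m)!: 0!×6!×1!×3!×1!×9! = 1567641600
prefactor² = (2J+1)×Δ×N² = 7464960
  k=0: +1/(0!×0!×6!×1!×0!×3!) = 1/4320
Σ = 1/4320  ⇒  CG² = 7464960×1/4320² = 2/5
CG = +√(2/5) = +0.632456

+√(2/5) = +0.632456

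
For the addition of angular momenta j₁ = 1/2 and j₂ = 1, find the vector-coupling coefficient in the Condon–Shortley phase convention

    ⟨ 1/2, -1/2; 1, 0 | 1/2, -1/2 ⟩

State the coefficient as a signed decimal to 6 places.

−√(1/3) = -0.577350

triangle: 1!×0!×1!/3! = 1/6
(j±m)!: 0!×1!×1!×1!×0!×1! = 1
prefactor² = (2J+1)×Δ×N² = 1/3
  k=1: −1/(1!×0!×0!×0!×0!×1!) = -1
Σ = -1  ⇒  CG² = 1/3×(-1)² = 1/3
CG = −√(1/3) = -0.577350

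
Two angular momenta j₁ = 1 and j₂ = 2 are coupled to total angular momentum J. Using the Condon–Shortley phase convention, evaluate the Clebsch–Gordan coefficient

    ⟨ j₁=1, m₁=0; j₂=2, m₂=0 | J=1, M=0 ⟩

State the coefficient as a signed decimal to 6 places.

−√(2/5) = -0.632456

j₁+j₂−J=2  J+j₁−j₂=0  J−j₁+j₂=2  j₁+j₂+J+1=5
(j₁±m₁, j₂±m₂, J±M) = (1,1,2,2,1,1)
P² = 2/5
sum k=1..1:
  [1] −1/1 = -1
S = -1
C² = P²·S² = 2/5 ; C = -0.632456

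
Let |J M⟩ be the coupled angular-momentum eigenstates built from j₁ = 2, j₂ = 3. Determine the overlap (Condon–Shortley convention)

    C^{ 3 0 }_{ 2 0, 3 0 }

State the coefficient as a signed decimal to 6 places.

−√(4/15) = -0.516398

j₁+j₂−J=2  J+j₁−j₂=2  J−j₁+j₂=4  j₁+j₂+J+1=9
(j₁±m₁, j₂±m₂, J±M) = (2,2,3,3,3,3)
P² = 48/5
sum k=0..2:
  [0] +1/24 = 1/24
  [1] −1/4 = -1/4
  [2] +1/24 = 1/24
S = -1/6
C² = P²·S² = 4/15 ; C = -0.516398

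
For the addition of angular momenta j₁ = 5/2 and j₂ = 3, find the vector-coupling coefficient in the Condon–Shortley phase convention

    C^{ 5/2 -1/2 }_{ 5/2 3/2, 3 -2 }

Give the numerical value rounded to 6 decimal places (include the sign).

+0.267261  (= +√(1/14))

√[6·3!2!3!/9! · 4!1!1!5!2!3!] = √(288/7)
  +(−1)^0/∏(0,3,1,1,1,2)! = 1/12  (running 1/12)
  +(−1)^1/∏(1,2,0,0,2,3)! = -1/24  (running 1/24)
⟨..|..⟩ = √(288/7)·(1/24) = +0.267261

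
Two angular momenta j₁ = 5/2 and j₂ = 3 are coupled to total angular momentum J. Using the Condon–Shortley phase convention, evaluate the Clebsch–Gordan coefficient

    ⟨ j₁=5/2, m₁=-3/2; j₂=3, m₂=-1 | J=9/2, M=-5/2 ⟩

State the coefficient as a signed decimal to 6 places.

j₁+j₂−J=1  J+j₁−j₂=4  J−j₁+j₂=5  j₁+j₂+J+1=11
(j₁±m₁, j₂±m₂, J±M) = (1,4,2,4,2,7)
P² = 92160/11
sum k=0..1:
  [0] +1/288 = 1/288
  [1] −1/144 = -1/144
S = -1/288
C² = P²·S² = 10/99 ; C = -0.317821

-0.317821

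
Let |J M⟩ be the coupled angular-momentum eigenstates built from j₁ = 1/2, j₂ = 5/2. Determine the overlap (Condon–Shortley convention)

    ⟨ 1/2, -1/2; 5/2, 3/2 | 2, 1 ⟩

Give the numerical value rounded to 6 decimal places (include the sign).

√[5·1!0!4!/6! · 0!1!4!1!3!1!] = √(24)
  +(−1)^1/∏(1,0,0,3,0,1)! = -1/6  (running -1/6)
⟨..|..⟩ = √(24)·(-1/6) = -0.816497

-0.816497  (= −√(2/3))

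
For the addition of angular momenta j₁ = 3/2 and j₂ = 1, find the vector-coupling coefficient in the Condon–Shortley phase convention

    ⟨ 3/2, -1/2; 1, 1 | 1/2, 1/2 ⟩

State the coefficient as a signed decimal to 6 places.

+√(1/6) = +0.408248

√[2·2!1!0!/4! · 1!2!2!0!1!0!] = √(2/3)
  +(−1)^2/∏(2,0,0,0,1,0)! = 1/2  (running 1/2)
⟨..|..⟩ = √(2/3)·(1/2) = +0.408248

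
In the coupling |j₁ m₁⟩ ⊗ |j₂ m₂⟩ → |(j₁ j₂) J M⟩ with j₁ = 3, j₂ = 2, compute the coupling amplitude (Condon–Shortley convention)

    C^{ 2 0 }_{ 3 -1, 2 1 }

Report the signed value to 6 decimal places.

+√(1/7) = +0.377964

√[5·3!3!1!/8! · 2!4!3!1!2!2!] = √(36/7)
  +(−1)^2/∏(2,1,2,1,1,0)! = 1/4  (running 1/4)
  +(−1)^3/∏(3,0,1,0,2,1)! = -1/12  (running 1/6)
⟨..|..⟩ = √(36/7)·(1/6) = +0.377964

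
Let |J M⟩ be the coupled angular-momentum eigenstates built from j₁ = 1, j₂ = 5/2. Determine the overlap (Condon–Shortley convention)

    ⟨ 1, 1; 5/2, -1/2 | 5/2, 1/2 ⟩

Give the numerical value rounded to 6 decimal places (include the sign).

+√(18/35) ≈ +0.717137

triangle: 1!×1!×4!/7! = 24/5040
(j±m)!: 2!×0!×2!×3!×3!×2! = 288
prefactor² = (2J+1)×Δ×N² = 288/35
  k=0: +1/(0!×1!×0!×2!×1!×2!) = 1/4
Σ = 1/4  ⇒  CG² = 288/35×1/4² = 18/35
CG = +√(18/35) = +0.717137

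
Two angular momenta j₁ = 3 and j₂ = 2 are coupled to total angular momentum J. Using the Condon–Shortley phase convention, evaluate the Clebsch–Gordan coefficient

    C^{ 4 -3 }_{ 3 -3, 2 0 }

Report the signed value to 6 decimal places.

-0.670820

j₁+j₂−J=1  J+j₁−j₂=5  J−j₁+j₂=3  j₁+j₂+J+1=10
(j₁±m₁, j₂±m₂, J±M) = (0,6,2,2,1,7)
P² = 25920
sum k=1..1:
  [1] −1/240 = -1/240
S = -1/240
C² = P²·S² = 9/20 ; C = -0.670820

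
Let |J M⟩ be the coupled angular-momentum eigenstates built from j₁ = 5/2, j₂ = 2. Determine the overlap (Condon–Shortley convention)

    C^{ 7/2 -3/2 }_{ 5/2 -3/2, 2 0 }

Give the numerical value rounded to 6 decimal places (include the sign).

triangle: 1!*4!*3!/9! = 144/362880
(j±m)!: 1!*4!*2!*2!*2!*5! = 23040
prefactor² = (2J+1)*Δ*N² = 512/7
  k=0: +1/(0!*1!*4!*2!*0!*1!) = 1/48
  k=1: −1/(1!*0!*3!*1!*1!*2!) = -1/12
Σ = -1/16  ⇒  CG² = 512/7*(-1/16)² = 2/7
CG = −√(2/7) = -0.534522

-0.534522  (= −√(2/7))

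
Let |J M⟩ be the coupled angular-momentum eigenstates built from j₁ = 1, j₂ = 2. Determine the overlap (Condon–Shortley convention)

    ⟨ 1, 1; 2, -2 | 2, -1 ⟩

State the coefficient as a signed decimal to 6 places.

+0.577350

triangle: 1!*1!*3!/6! = 6/720
(j±m)!: 2!*0!*0!*4!*1!*3! = 288
prefactor² = (2J+1)*Δ*N² = 12
  k=0: +1/(0!*1!*0!*0!*1!*3!) = 1/6
Σ = 1/6  ⇒  CG² = 12*1/6² = 1/3
CG = +√(1/3) = +0.577350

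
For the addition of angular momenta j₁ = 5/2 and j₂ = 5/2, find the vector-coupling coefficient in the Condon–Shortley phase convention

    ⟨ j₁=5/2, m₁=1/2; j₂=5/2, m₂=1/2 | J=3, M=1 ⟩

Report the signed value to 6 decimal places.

√[7·2!3!3!/9! · 3!2!3!2!4!2!] = √(48/5)
  +(−1)^0/∏(0,2,2,3,1,0)! = 1/24  (running 1/24)
  +(−1)^1/∏(1,1,1,2,2,1)! = -1/4  (running -5/24)
  +(−1)^2/∏(2,0,0,1,3,2)! = 1/24  (running -1/6)
⟨..|..⟩ = √(48/5)·(-1/6) = -0.516398

-0.516398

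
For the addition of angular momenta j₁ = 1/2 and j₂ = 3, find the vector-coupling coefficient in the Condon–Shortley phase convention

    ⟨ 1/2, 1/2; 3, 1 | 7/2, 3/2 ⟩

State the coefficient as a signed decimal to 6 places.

+√(5/7) ≈ +0.845154

triangle: 0!×1!×6!/8! = 720/40320
(j±m)!: 1!×0!×4!×2!×5!×2! = 11520
prefactor² = (2J+1)×Δ×N² = 11520/7
  k=0: +1/(0!×0!×0!×4!×1!×2!) = 1/48
Σ = 1/48  ⇒  CG² = 11520/7×1/48² = 5/7
CG = +√(5/7) = +0.845154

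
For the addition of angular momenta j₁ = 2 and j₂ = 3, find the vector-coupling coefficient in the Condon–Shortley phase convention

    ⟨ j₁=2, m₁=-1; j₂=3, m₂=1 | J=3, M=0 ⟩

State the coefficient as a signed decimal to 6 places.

j₁+j₂−J=2  J+j₁−j₂=2  J−j₁+j₂=4  j₁+j₂+J+1=9
(j₁±m₁, j₂±m₂, J±M) = (1,3,4,2,3,3)
P² = 96/5
sum k=1..2:
  [1] −1/12 = -1/12
  [2] +1/8 = 1/8
S = 1/24
C² = P²·S² = 1/30 ; C = +0.182574

+0.182574  (= +√(1/30))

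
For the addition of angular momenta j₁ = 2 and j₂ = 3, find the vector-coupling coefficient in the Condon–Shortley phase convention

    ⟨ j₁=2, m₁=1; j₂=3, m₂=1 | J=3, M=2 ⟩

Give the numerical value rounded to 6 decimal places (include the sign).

-0.500000  (= −√(1/4))

j₁+j₂−J=2  J+j₁−j₂=2  J−j₁+j₂=4  j₁+j₂+J+1=9
(j₁±m₁, j₂±m₂, J±M) = (3,1,4,2,5,1)
P² = 64
sum k=0..1:
  [0] +1/48 = 1/48
  [1] −1/12 = -1/12
S = -1/16
C² = P²·S² = 1/4 ; C = -0.500000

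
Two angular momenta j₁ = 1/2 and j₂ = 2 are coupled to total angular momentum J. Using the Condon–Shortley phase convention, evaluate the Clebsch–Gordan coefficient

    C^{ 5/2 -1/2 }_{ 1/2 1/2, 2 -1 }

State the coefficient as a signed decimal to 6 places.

j₁+j₂−J=0  J+j₁−j₂=1  J−j₁+j₂=4  j₁+j₂+J+1=6
(j₁±m₁, j₂±m₂, J±M) = (1,0,1,3,2,3)
P² = 72/5
sum k=0..0:
  [0] +1/6 = 1/6
S = 1/6
C² = P²·S² = 2/5 ; C = +0.632456

+0.632456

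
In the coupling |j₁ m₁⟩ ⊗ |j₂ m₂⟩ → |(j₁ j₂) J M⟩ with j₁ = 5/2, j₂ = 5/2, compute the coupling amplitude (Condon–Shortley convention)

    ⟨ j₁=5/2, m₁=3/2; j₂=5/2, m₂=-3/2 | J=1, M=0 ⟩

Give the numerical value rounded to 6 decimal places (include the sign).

−√(9/70) = -0.358569

triangle: 4!·1!·1!/7! = 24/5040
(j±m)!: 4!·1!·1!·4!·1!·1! = 576
prefactor² = (2J+1)·Δ·N² = 288/35
  k=0: +1/(0!·4!·1!·1!·0!·0!) = 1/24
  k=1: −1/(1!·3!·0!·0!·1!·1!) = -1/6
Σ = -1/8  ⇒  CG² = 288/35·(-1/8)² = 9/70
CG = −√(9/70) = -0.358569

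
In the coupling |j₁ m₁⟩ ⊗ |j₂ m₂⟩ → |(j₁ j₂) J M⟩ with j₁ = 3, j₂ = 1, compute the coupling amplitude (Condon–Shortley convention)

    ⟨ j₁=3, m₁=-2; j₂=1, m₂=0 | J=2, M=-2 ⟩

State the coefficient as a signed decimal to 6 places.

-0.487950

j₁+j₂−J=2  J+j₁−j₂=4  J−j₁+j₂=0  j₁+j₂+J+1=7
(j₁±m₁, j₂±m₂, J±M) = (1,5,1,1,0,4)
P² = 960/7
sum k=1..1:
  [1] −1/24 = -1/24
S = -1/24
C² = P²·S² = 5/21 ; C = -0.487950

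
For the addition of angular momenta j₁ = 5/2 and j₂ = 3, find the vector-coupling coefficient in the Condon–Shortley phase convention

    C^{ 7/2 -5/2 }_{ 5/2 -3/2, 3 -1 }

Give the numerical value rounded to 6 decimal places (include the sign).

−√(10/63) ≈ -0.398410

j₁+j₂−J=2  J+j₁−j₂=3  J−j₁+j₂=4  j₁+j₂+J+1=10
(j₁±m₁, j₂±m₂, J±M) = (1,4,2,4,1,6)
P² = 18432/35
sum k=1..2:
  [1] −1/36 = -1/36
  [2] +1/96 = 1/96
S = -5/288
C² = P²·S² = 10/63 ; C = -0.398410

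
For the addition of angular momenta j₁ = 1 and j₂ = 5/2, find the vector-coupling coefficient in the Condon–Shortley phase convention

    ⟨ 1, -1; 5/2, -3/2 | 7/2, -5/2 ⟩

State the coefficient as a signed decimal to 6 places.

+√(5/7) = +0.845154

triangle: 0!·2!·5!/8! = 240/40320
(j±m)!: 0!·2!·1!·4!·1!·6! = 34560
prefactor² = (2J+1)·Δ·N² = 11520/7
  k=0: +1/(0!·0!·2!·1!·0!·4!) = 1/48
Σ = 1/48  ⇒  CG² = 11520/7·1/48² = 5/7
CG = +√(5/7) = +0.845154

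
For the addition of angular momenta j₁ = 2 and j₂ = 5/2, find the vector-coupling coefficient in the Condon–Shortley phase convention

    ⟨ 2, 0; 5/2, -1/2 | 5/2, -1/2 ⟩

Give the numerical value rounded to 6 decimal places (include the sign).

triangle: 2!·2!·3!/8! = 24/40320
(j±m)!: 2!·2!·2!·3!·2!·3! = 576
prefactor² = (2J+1)·Δ·N² = 72/35
  k=0: +1/(0!·2!·2!·2!·0!·1!) = 1/8
  k=1: −1/(1!·1!·1!·1!·1!·2!) = -1/2
  k=2: +1/(2!·0!·0!·0!·2!·3!) = 1/24
Σ = -1/3  ⇒  CG² = 72/35·(-1/3)² = 8/35
CG = −√(8/35) = -0.478091

−√(8/35) ≈ -0.478091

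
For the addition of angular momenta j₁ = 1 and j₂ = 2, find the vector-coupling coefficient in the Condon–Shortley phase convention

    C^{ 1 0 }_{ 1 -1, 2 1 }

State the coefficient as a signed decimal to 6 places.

j₁+j₂−J=2  J+j₁−j₂=0  J−j₁+j₂=2  j₁+j₂+J+1=5
(j₁±m₁, j₂±m₂, J±M) = (0,2,3,1,1,1)
P² = 6/5
sum k=2..2:
  [2] +1/2 = 1/2
S = 1/2
C² = P²·S² = 3/10 ; C = +0.547723

+0.547723  (= +√(3/10))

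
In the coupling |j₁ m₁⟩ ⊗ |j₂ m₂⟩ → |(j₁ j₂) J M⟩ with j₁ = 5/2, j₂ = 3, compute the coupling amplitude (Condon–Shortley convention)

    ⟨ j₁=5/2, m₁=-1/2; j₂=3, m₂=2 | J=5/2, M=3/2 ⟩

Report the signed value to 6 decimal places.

+0.267261

j₁+j₂−J=3  J+j₁−j₂=2  J−j₁+j₂=3  j₁+j₂+J+1=9
(j₁±m₁, j₂±m₂, J±M) = (2,3,5,1,4,1)
P² = 288/7
sum k=2..3:
  [2] +1/12 = 1/12
  [3] −1/24 = -1/24
S = 1/24
C² = P²·S² = 1/14 ; C = +0.267261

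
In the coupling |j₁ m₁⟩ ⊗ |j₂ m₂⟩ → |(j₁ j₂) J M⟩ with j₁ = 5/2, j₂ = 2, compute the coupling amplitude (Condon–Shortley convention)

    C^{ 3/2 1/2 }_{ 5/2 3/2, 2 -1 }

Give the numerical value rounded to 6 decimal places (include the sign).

-0.138013

j₁+j₂−J=3  J+j₁−j₂=2  J−j₁+j₂=1  j₁+j₂+J+1=7
(j₁±m₁, j₂±m₂, J±M) = (4,1,1,3,2,1)
P² = 96/35
sum k=0..1:
  [0] +1/6 = 1/6
  [1] −1/4 = -1/4
S = -1/12
C² = P²·S² = 2/105 ; C = -0.138013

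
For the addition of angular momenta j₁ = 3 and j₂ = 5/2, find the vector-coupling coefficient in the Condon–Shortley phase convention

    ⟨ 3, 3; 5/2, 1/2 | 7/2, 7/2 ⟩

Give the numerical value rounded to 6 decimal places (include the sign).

+0.577350

√[8·2!4!3!/10! · 6!0!3!2!7!0!] = √(27648)
  +(−1)^0/∏(0,2,0,3,4,0)! = 1/288  (running 1/288)
⟨..|..⟩ = √(27648)·(1/288) = +0.577350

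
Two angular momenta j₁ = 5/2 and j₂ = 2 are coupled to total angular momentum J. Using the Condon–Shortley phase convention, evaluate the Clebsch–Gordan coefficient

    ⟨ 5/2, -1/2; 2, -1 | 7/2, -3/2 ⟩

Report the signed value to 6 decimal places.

j₁+j₂−J=1  J+j₁−j₂=4  J−j₁+j₂=3  j₁+j₂+J+1=9
(j₁±m₁, j₂±m₂, J±M) = (2,3,1,3,2,5)
P² = 384/7
sum k=0..1:
  [0] +1/12 = 1/12
  [1] −1/24 = -1/24
S = 1/24
C² = P²·S² = 2/21 ; C = +0.308607

+√(2/21) ≈ +0.308607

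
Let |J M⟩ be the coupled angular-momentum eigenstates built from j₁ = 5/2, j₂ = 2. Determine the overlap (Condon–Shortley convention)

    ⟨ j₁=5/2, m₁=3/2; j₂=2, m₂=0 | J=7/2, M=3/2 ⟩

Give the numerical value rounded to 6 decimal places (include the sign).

triangle: 1!×4!×3!/9! = 144/362880
(j±m)!: 4!×1!×2!×2!×5!×2! = 23040
prefactor² = (2J+1)×Δ×N² = 512/7
  k=0: +1/(0!×1!×1!×2!×3!×1!) = 1/12
  k=1: −1/(1!×0!×0!×1!×4!×2!) = -1/48
Σ = 1/16  ⇒  CG² = 512/7×1/16² = 2/7
CG = +√(2/7) = +0.534522

+0.534522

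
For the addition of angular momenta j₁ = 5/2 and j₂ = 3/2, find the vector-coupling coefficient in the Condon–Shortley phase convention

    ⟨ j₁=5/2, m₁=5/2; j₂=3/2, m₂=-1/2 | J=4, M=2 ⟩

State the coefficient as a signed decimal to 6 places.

triangle: 0!×5!×3!/9! = 720/362880
(j±m)!: 5!×0!×1!×2!×6!×2! = 345600
prefactor² = (2J+1)×Δ×N² = 43200/7
  k=0: +1/(0!×0!×0!×1!×5!×2!) = 1/240
Σ = 1/240  ⇒  CG² = 43200/7×1/240² = 3/28
CG = +√(3/28) = +0.327327

+√(3/28) ≈ +0.327327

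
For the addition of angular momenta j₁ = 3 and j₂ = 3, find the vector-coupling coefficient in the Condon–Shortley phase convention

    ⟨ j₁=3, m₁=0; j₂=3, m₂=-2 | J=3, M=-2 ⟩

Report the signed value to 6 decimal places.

−√(1/6) = -0.408248

√[7·3!3!3!/10! · 3!3!1!5!1!5!] = √(216)
  +(−1)^0/∏(0,3,3,1,0,2)! = 1/72  (running 1/72)
  +(−1)^1/∏(1,2,2,0,1,3)! = -1/24  (running -1/36)
⟨..|..⟩ = √(216)·(-1/36) = -0.408248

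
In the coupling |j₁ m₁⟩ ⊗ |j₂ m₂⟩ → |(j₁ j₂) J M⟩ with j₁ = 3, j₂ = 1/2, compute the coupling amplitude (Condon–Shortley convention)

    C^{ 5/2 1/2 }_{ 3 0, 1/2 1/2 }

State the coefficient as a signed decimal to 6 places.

-0.654654  (= −√(3/7))

triangle: 1!*5!*0!/7! = 120/5040
(j±m)!: 3!*3!*1!*0!*3!*2! = 432
prefactor² = (2J+1)*Δ*N² = 432/7
  k=1: −1/(1!*0!*2!*0!*3!*0!) = -1/12
Σ = -1/12  ⇒  CG² = 432/7*(-1/12)² = 3/7
CG = −√(3/7) = -0.654654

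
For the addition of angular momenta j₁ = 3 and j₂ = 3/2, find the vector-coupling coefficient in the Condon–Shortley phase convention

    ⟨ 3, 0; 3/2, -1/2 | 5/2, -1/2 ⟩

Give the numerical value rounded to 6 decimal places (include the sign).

-0.414039

√[6·2!4!1!/8! · 3!3!1!2!2!3!] = √(216/35)
  +(−1)^0/∏(0,2,3,1,1,0)! = 1/12  (running 1/12)
  +(−1)^1/∏(1,1,2,0,2,1)! = -1/4  (running -1/6)
⟨..|..⟩ = √(216/35)·(-1/6) = -0.414039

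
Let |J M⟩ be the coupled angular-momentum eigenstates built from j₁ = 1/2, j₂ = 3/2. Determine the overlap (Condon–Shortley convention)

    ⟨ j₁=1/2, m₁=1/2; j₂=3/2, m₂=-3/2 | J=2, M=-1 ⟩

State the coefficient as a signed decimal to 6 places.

+√(1/4) ≈ +0.500000

triangle: 0!·1!·3!/5! = 6/120
(j±m)!: 1!·0!·0!·3!·1!·3! = 36
prefactor² = (2J+1)·Δ·N² = 9
  k=0: +1/(0!·0!·0!·0!·1!·3!) = 1/6
Σ = 1/6  ⇒  CG² = 9·1/6² = 1/4
CG = +√(1/4) = +0.500000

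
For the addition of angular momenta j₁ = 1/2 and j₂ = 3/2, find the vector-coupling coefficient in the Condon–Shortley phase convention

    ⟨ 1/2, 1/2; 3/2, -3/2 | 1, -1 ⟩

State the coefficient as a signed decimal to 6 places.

+0.866025

triangle: 1!*0!*2!/4! = 2/24
(j±m)!: 1!*0!*0!*3!*0!*2! = 12
prefactor² = (2J+1)*Δ*N² = 3
  k=0: +1/(0!*1!*0!*0!*0!*2!) = 1/2
Σ = 1/2  ⇒  CG² = 3*1/2² = 3/4
CG = +√(3/4) = +0.866025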